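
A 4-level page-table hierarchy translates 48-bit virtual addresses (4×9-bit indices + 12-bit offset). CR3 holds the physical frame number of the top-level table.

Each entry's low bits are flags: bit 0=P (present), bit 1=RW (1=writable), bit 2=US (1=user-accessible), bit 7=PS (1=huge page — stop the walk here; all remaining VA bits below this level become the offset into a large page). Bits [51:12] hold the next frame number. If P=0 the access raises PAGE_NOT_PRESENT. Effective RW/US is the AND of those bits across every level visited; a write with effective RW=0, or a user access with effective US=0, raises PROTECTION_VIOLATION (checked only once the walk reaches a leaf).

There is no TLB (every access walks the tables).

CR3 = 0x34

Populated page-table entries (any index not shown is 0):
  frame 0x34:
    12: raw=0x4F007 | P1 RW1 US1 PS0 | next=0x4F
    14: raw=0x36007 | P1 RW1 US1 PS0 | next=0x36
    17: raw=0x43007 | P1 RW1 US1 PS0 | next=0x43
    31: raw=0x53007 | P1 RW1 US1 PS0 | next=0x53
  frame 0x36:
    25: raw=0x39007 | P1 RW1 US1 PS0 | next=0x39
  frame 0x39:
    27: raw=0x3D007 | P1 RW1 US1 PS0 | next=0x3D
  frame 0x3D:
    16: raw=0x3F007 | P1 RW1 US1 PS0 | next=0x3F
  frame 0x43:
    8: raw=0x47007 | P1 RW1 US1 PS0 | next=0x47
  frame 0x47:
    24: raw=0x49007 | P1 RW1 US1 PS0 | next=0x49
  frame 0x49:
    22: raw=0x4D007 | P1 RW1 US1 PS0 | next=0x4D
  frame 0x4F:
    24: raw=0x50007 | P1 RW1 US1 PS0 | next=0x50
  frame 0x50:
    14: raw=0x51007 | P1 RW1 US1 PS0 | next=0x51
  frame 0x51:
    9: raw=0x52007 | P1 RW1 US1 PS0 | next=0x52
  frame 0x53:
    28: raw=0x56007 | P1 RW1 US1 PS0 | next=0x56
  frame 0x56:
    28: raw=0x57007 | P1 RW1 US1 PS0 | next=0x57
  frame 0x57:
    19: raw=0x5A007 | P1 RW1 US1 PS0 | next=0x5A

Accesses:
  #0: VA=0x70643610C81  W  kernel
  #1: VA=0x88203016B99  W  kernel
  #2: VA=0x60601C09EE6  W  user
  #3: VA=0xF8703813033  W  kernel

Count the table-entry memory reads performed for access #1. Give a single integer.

Trace:
#0 VA=0x70643610C81 (w,kernel):
  lvl0: tbl 0x34, slot 14 ⇒ 0x36007 (P1/RW1/US1/PS0)
  lvl1: tbl 0x36, slot 25 ⇒ 0x39007 (P1/RW1/US1/PS0)
  lvl2: tbl 0x39, slot 27 ⇒ 0x3D007 (P1/RW1/US1/PS0)
  lvl3: tbl 0x3D, slot 16 ⇒ 0x3F007 (P1/RW1/US1/PS0)
  ✓ 0x3FC81  — 4 lookups
#1 VA=0x88203016B99 (w,kernel):
  lvl0: tbl 0x34, slot 17 ⇒ 0x43007 (P1/RW1/US1/PS0)
  lvl1: tbl 0x43, slot 8 ⇒ 0x47007 (P1/RW1/US1/PS0)
  lvl2: tbl 0x47, slot 24 ⇒ 0x49007 (P1/RW1/US1/PS0)
  lvl3: tbl 0x49, slot 22 ⇒ 0x4D007 (P1/RW1/US1/PS0)
  ✓ 0x4DB99  — 4 lookups
#2 VA=0x60601C09EE6 (w,user):
  lvl0: tbl 0x34, slot 12 ⇒ 0x4F007 (P1/RW1/US1/PS0)
  lvl1: tbl 0x4F, slot 24 ⇒ 0x50007 (P1/RW1/US1/PS0)
  lvl2: tbl 0x50, slot 14 ⇒ 0x51007 (P1/RW1/US1/PS0)
  lvl3: tbl 0x51, slot 9 ⇒ 0x52007 (P1/RW1/US1/PS0)
  ✓ 0x52EE6  — 4 lookups
#3 VA=0xF8703813033 (w,kernel):
  lvl0: tbl 0x34, slot 31 ⇒ 0x53007 (P1/RW1/US1/PS0)
  lvl1: tbl 0x53, slot 28 ⇒ 0x56007 (P1/RW1/US1/PS0)
  lvl2: tbl 0x56, slot 28 ⇒ 0x57007 (P1/RW1/US1/PS0)
  lvl3: tbl 0x57, slot 19 ⇒ 0x5A007 (P1/RW1/US1/PS0)
  ✓ 0x5A033  — 4 lookups

Entries read for #1: 4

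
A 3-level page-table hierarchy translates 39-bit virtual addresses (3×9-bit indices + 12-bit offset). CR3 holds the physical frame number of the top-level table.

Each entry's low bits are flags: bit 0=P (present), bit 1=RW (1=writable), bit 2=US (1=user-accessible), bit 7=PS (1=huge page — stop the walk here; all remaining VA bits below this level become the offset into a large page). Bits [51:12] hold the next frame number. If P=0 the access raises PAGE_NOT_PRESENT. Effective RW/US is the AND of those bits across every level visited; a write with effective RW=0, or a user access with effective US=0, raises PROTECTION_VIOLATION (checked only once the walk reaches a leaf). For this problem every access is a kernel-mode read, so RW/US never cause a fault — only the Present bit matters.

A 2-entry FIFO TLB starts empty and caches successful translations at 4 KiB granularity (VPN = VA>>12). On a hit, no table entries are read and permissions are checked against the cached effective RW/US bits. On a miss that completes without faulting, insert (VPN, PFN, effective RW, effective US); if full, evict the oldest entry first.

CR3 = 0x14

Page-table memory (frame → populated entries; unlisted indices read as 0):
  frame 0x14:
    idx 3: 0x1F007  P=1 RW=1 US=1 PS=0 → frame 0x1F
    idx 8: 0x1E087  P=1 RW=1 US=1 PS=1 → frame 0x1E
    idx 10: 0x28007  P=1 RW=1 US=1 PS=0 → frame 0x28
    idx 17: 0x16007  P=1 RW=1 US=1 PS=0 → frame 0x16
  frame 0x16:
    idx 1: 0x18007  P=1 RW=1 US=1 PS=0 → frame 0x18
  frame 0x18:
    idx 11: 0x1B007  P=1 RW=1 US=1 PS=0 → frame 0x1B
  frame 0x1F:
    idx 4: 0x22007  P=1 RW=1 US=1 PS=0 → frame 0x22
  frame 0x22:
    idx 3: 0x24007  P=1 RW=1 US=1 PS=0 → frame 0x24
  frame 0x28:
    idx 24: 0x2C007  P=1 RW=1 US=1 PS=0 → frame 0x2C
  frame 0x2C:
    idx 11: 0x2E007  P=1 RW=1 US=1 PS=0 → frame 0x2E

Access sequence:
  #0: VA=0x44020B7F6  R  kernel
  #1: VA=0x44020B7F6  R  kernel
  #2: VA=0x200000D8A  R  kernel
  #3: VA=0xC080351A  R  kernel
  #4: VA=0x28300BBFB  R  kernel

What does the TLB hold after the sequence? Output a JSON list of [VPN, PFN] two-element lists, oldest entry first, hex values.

Walk each access:
#0 VA=0x44020B7F6 (r,kernel):
  L0 @0x14[17] → 0x16007  P=1,RW=1,US=1,PS=0
  L1 @0x16[1] → 0x18007  P=1,RW=1,US=1,PS=0
  L2 @0x18[11] → 0x1B007  P=1,RW=1,US=1,PS=0
  ⇒ phys 0x1B7F6  [3 reads]
#1 VA=0x44020B7F6 (r,kernel):
  TLB hit vpn=0x44020B → PA=0x1B7F6
#2 VA=0x200000D8A (r,kernel):
  L0 @0x14[8] → 0x1E087  P=1,RW=1,US=1,PS=1
  ⇒ phys 0x1ED8A (huge @L0)  [1 reads]
#3 VA=0xC080351A (r,kernel):
  L0 @0x14[3] → 0x1F007  P=1,RW=1,US=1,PS=0
  L1 @0x1F[4] → 0x22007  P=1,RW=1,US=1,PS=0
  L2 @0x22[3] → 0x24007  P=1,RW=1,US=1,PS=0
  ⇒ phys 0x2451A  [3 reads]
#4 VA=0x28300BBFB (r,kernel):
  L0 @0x14[10] → 0x28007  P=1,RW=1,US=1,PS=0
  L1 @0x28[24] → 0x2C007  P=1,RW=1,US=1,PS=0
  L2 @0x2C[11] → 0x2E007  P=1,RW=1,US=1,PS=0
  ⇒ phys 0x2EBFB  [3 reads]

TLB: [["0xC0803", "0x24"], ["0x28300B", "0x2E"]]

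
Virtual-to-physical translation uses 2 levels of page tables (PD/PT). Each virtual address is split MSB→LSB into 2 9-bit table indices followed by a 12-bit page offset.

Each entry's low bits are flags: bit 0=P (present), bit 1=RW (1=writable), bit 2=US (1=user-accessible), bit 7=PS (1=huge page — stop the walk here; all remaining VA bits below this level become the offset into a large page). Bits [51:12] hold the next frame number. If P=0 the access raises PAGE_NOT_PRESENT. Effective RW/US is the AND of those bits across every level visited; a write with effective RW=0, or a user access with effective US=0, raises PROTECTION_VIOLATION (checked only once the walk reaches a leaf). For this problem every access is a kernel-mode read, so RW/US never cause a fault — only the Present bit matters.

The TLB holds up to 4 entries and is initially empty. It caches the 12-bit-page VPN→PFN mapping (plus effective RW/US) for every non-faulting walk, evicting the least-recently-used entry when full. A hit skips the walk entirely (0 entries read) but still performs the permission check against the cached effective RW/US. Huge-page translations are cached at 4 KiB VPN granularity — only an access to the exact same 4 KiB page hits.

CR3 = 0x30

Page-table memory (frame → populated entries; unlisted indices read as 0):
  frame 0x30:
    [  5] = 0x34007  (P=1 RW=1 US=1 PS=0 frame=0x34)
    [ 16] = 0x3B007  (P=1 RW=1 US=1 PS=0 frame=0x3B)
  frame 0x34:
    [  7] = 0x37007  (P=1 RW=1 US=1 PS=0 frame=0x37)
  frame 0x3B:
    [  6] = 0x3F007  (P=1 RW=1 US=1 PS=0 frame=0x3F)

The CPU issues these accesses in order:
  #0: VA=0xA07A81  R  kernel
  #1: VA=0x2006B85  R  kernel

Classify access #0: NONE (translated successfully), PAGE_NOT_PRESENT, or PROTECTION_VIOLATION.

Per-access translation:
#0 VA=0xA07A81 (r,kernel):
  lvl0: tbl 0x30, slot 5 ⇒ 0x34007 (P1/RW1/US1/PS0)
  lvl1: tbl 0x34, slot 7 ⇒ 0x37007 (P1/RW1/US1/PS0)
  ⇒ phys 0x37A81  [2 reads]
#1 VA=0x2006B85 (r,kernel):
  lvl0: tbl 0x30, slot 16 ⇒ 0x3B007 (P1/RW1/US1/PS0)
  lvl1: tbl 0x3B, slot 6 ⇒ 0x3F007 (P1/RW1/US1/PS0)
  ⇒ phys 0x3FB85  [2 reads]

Access #0 fault: NONE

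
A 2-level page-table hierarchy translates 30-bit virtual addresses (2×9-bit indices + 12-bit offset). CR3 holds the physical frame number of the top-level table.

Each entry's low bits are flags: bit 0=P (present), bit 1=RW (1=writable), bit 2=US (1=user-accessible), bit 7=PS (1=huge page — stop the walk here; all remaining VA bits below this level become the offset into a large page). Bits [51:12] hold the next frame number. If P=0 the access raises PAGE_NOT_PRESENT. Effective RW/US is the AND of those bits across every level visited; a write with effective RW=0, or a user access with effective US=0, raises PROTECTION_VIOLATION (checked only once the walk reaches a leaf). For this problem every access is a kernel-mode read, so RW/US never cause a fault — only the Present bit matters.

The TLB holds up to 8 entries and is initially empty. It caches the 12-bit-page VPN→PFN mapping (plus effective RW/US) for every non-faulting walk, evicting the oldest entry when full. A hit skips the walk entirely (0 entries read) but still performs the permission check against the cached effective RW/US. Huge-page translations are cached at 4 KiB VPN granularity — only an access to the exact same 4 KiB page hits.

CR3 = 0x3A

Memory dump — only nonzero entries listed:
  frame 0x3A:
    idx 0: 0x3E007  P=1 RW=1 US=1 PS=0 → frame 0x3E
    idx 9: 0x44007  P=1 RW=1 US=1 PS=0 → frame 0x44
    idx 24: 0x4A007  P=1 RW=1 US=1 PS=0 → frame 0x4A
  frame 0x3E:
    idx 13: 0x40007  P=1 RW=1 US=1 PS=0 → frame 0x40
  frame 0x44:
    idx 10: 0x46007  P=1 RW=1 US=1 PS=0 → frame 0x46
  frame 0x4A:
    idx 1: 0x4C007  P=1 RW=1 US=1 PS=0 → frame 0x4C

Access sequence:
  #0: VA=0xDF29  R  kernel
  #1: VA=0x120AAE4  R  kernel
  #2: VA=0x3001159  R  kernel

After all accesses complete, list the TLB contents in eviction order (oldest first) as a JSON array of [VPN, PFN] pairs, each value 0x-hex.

Per-access translation:
#0 VA=0xDF29 (r,kernel):
  L0: frame=0x3A idx=0 entry=0x3E007 [P=1 RW=1 US=1 PS=0]
  L1: frame=0x3E idx=13 entry=0x40007 [P=1 RW=1 US=1 PS=0]
  → PA=0x40F29  (2 entries read)
#1 VA=0x120AAE4 (r,kernel):
  L0: frame=0x3A idx=9 entry=0x44007 [P=1 RW=1 US=1 PS=0]
  L1: frame=0x44 idx=10 entry=0x46007 [P=1 RW=1 US=1 PS=0]
  → PA=0x46AE4  (2 entries read)
#2 VA=0x3001159 (r,kernel):
  L0: frame=0x3A idx=24 entry=0x4A007 [P=1 RW=1 US=1 PS=0]
  L1: frame=0x4A idx=1 entry=0x4C007 [P=1 RW=1 US=1 PS=0]
  → PA=0x4C159  (2 entries read)

TLB: [["0xD", "0x40"], ["0x120A", "0x46"], ["0x3001", "0x4C"]]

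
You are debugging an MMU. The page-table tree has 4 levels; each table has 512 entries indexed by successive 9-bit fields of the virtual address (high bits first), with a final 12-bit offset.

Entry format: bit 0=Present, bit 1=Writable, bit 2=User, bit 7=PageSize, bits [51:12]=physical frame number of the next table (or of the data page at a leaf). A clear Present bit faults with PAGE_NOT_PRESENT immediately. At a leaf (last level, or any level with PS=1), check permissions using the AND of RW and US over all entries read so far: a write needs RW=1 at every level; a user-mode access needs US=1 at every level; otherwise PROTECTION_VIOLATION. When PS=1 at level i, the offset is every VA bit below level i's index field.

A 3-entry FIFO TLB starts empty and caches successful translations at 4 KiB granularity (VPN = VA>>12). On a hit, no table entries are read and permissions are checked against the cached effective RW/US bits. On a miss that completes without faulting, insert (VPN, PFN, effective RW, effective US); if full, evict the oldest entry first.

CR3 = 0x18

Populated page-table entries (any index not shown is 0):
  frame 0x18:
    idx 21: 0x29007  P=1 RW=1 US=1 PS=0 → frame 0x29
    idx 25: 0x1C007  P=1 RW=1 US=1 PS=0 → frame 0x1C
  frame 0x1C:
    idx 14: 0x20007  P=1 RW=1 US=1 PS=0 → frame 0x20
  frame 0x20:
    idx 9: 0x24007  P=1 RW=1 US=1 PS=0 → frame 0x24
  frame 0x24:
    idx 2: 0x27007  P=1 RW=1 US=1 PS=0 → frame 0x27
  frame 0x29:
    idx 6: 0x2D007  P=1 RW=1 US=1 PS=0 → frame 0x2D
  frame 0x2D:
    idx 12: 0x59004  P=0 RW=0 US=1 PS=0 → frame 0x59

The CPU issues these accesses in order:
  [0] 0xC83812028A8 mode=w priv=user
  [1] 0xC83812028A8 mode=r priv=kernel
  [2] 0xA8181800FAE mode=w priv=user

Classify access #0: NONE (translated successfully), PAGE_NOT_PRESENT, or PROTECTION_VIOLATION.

Trace:
#0 VA=0xC83812028A8 (w,user):
  [0] read 0x18 idx=25: raw=0x1C007 flags P=1 W=1 U=1 S=0
  [1] read 0x1C idx=14: raw=0x20007 flags P=1 W=1 U=1 S=0
  [2] read 0x20 idx=9: raw=0x24007 flags P=1 W=1 U=1 S=0
  [3] read 0x24 idx=2: raw=0x27007 flags P=1 W=1 U=1 S=0
  ✓ 0x278A8  — 4 lookups
#1 VA=0xC83812028A8 (r,kernel):
  TLB hit vpn=0xC8381202 → PA=0x278A8
#2 VA=0xA8181800FAE (w,user):
  [0] read 0x18 idx=21: raw=0x29007 flags P=1 W=1 U=1 S=0
  [1] read 0x29 idx=6: raw=0x2D007 flags P=1 W=1 U=1 S=0
  [2] read 0x2D idx=12: raw=0x59004 flags P=0 W=0 U=1 S=0
  ✗ PAGE_NOT_PRESENT  [3 reads]

Access #0 fault: NONE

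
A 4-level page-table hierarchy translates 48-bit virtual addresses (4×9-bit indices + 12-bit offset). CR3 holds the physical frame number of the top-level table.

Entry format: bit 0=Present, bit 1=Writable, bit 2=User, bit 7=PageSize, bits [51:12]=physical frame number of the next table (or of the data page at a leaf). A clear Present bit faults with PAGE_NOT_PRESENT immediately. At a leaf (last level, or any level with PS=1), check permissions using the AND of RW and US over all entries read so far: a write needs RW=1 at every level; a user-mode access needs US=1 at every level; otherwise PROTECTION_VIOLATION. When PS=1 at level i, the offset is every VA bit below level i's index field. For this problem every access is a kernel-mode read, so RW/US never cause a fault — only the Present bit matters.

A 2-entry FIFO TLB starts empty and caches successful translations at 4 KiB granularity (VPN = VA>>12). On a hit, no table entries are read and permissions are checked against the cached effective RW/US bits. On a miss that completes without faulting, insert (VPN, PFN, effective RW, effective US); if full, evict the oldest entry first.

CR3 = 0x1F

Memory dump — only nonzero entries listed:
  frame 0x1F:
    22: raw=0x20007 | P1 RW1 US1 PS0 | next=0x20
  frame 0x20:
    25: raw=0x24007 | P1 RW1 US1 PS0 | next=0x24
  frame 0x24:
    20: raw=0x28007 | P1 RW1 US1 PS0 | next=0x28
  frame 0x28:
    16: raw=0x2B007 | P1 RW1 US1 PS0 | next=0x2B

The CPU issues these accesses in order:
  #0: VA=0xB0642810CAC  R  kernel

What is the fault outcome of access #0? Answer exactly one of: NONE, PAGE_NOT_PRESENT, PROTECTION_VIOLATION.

Trace:
#0 VA=0xB0642810CAC (r,kernel):
  L0 @0x1F[22] → 0x20007  P=1,RW=1,US=1,PS=0
  L1 @0x20[25] → 0x24007  P=1,RW=1,US=1,PS=0
  L2 @0x24[20] → 0x28007  P=1,RW=1,US=1,PS=0
  L3 @0x28[16] → 0x2B007  P=1,RW=1,US=1,PS=0
  ⇒ phys 0x2BCAC  [4 reads]

Access #0 fault: NONE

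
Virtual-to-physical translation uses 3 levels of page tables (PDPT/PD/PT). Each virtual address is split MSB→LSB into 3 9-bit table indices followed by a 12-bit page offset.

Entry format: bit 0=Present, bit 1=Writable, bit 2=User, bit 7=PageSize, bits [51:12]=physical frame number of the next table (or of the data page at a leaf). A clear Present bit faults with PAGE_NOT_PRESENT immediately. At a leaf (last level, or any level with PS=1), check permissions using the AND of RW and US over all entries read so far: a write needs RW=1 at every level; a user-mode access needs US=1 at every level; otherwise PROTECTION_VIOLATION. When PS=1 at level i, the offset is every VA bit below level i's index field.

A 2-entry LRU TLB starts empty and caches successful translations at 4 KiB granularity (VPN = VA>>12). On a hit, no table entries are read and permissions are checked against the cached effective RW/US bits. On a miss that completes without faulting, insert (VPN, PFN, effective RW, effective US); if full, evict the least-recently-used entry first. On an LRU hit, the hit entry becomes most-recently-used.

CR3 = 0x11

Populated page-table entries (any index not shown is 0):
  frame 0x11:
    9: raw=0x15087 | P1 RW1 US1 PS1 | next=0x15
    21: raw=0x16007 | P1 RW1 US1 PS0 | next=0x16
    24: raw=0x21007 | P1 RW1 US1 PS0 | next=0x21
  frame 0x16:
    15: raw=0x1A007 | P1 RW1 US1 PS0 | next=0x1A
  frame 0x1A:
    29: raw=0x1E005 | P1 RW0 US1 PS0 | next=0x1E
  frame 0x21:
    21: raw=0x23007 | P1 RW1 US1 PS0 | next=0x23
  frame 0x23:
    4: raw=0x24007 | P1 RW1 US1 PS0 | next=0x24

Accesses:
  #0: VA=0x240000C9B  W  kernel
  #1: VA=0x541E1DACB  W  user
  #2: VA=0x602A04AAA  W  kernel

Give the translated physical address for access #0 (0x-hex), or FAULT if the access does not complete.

Per-access translation:
#0 VA=0x240000C9B (w,kernel):
  [0] read 0x11 idx=9: raw=0x15087 flags P=1 W=1 U=1 S=1
  → PA=0x15C9B (huge @L0)  (1 entries read)
#1 VA=0x541E1DACB (w,user):
  [0] read 0x11 idx=21: raw=0x16007 flags P=1 W=1 U=1 S=0
  [1] read 0x16 idx=15: raw=0x1A007 flags P=1 W=1 U=1 S=0
  [2] read 0x1A idx=29: raw=0x1E005 flags P=1 W=0 U=1 S=0
  → PROTECTION_VIOLATION  (3 entries read)
#2 VA=0x602A04AAA (w,kernel):
  [0] read 0x11 idx=24: raw=0x21007 flags P=1 W=1 U=1 S=0
  [1] read 0x21 idx=21: raw=0x23007 flags P=1 W=1 U=1 S=0
  [2] read 0x23 idx=4: raw=0x24007 flags P=1 W=1 U=1 S=0
  → PA=0x24AAA  (3 entries read)

Access #0 PA: 0x15C9B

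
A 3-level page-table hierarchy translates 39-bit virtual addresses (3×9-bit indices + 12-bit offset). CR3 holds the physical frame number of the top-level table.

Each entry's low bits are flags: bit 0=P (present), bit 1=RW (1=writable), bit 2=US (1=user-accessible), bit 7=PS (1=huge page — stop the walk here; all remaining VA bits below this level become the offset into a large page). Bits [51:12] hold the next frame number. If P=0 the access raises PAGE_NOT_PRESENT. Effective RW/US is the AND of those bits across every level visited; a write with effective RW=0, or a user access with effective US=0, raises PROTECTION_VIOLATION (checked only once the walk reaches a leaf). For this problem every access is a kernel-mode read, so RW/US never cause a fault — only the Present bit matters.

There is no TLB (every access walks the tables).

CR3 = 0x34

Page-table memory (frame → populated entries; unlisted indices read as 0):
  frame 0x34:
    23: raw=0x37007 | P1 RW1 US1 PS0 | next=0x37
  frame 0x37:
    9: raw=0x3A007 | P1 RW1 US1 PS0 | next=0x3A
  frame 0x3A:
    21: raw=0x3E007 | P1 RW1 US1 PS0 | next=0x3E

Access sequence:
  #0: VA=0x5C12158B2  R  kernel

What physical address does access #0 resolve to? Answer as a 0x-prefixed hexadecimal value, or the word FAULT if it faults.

Walk each access:
#0 VA=0x5C12158B2 (r,kernel):
  [0] read 0x34 idx=23: raw=0x37007 flags P=1 W=1 U=1 S=0
  [1] read 0x37 idx=9: raw=0x3A007 flags P=1 W=1 U=1 S=0
  [2] read 0x3A idx=21: raw=0x3E007 flags P=1 W=1 U=1 S=0
  ✓ 0x3E8B2  — 3 lookups

Access #0 PA: 0x3E8B2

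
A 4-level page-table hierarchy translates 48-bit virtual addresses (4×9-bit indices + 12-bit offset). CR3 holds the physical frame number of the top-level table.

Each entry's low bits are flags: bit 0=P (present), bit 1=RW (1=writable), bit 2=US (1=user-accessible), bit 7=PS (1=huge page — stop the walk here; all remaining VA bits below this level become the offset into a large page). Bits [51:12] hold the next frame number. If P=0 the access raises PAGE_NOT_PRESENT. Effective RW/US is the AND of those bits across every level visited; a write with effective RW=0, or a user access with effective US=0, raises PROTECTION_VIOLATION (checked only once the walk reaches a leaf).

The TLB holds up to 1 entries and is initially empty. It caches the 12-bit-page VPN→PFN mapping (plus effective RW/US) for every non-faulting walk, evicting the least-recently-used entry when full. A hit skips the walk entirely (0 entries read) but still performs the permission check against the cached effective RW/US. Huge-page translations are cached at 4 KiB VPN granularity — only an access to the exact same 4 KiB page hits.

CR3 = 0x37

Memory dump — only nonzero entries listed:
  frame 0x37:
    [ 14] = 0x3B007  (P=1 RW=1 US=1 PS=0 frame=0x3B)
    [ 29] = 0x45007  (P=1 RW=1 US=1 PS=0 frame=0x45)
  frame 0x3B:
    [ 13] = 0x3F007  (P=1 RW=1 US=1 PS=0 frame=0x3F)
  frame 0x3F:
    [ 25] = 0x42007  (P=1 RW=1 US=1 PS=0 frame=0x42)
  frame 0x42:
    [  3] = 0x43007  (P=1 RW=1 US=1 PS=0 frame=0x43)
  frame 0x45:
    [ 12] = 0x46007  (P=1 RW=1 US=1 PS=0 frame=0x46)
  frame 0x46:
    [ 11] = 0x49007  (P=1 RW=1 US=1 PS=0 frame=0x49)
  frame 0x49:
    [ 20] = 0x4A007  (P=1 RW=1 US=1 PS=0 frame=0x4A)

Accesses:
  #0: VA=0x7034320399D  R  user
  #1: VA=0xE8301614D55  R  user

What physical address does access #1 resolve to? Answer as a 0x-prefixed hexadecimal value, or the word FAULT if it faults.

Walk each access:
#0 VA=0x7034320399D (r,user):
  L0 @0x37[14] → 0x3B007  P=1,RW=1,US=1,PS=0
  L1 @0x3B[13] → 0x3F007  P=1,RW=1,US=1,PS=0
  L2 @0x3F[25] → 0x42007  P=1,RW=1,US=1,PS=0
  L3 @0x42[3] → 0x43007  P=1,RW=1,US=1,PS=0
  ⇒ phys 0x4399D  [4 reads]
#1 VA=0xE8301614D55 (r,user):
  L0 @0x37[29] → 0x45007  P=1,RW=1,US=1,PS=0
  L1 @0x45[12] → 0x46007  P=1,RW=1,US=1,PS=0
  L2 @0x46[11] → 0x49007  P=1,RW=1,US=1,PS=0
  L3 @0x49[20] → 0x4A007  P=1,RW=1,US=1,PS=0
  ⇒ phys 0x4AD55  [4 reads]

Access #1 PA: 0x4AD55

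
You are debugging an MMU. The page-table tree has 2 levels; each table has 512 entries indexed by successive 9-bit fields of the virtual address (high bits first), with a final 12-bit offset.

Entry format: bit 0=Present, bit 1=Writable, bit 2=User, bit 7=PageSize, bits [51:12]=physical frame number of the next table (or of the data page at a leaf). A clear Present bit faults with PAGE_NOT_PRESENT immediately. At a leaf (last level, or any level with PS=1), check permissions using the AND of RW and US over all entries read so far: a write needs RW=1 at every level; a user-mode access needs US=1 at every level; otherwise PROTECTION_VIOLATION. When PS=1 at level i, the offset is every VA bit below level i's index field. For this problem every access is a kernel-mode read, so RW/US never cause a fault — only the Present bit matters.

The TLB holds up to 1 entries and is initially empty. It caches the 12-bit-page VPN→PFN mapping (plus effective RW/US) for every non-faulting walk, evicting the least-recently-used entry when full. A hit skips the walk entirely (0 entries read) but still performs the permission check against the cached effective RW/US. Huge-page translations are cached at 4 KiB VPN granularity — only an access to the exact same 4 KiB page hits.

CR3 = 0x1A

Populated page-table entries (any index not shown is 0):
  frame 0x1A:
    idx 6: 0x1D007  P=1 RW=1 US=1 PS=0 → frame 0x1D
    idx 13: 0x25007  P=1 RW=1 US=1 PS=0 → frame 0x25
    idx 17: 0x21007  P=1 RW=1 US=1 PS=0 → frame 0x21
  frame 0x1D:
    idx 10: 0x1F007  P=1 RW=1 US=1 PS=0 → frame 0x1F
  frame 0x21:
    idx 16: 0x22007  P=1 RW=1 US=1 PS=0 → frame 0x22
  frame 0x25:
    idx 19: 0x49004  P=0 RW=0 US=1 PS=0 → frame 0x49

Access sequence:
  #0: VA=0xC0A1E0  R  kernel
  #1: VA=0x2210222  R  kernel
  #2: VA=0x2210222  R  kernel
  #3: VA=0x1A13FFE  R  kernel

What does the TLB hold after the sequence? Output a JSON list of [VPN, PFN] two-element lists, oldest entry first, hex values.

Trace:
#0 VA=0xC0A1E0 (r,kernel):
  L0: frame=0x1A idx=6 entry=0x1D007 [P=1 RW=1 US=1 PS=0]
  L1: frame=0x1D idx=10 entry=0x1F007 [P=1 RW=1 US=1 PS=0]
  → PA=0x1F1E0  (2 entries read)
#1 VA=0x2210222 (r,kernel):
  L0: frame=0x1A idx=17 entry=0x21007 [P=1 RW=1 US=1 PS=0]
  L1: frame=0x21 idx=16 entry=0x22007 [P=1 RW=1 US=1 PS=0]
  → PA=0x22222  (2 entries read)
#2 VA=0x2210222 (r,kernel):
  TLB hit vpn=0x2210 → PA=0x22222
#3 VA=0x1A13FFE (r,kernel):
  L0: frame=0x1A idx=13 entry=0x25007 [P=1 RW=1 US=1 PS=0]
  L1: frame=0x25 idx=19 entry=0x49004 [P=0 RW=0 US=1 PS=0]
  → PAGE_NOT_PRESENT  (2 entries read)

TLB: [["0x2210", "0x22"]]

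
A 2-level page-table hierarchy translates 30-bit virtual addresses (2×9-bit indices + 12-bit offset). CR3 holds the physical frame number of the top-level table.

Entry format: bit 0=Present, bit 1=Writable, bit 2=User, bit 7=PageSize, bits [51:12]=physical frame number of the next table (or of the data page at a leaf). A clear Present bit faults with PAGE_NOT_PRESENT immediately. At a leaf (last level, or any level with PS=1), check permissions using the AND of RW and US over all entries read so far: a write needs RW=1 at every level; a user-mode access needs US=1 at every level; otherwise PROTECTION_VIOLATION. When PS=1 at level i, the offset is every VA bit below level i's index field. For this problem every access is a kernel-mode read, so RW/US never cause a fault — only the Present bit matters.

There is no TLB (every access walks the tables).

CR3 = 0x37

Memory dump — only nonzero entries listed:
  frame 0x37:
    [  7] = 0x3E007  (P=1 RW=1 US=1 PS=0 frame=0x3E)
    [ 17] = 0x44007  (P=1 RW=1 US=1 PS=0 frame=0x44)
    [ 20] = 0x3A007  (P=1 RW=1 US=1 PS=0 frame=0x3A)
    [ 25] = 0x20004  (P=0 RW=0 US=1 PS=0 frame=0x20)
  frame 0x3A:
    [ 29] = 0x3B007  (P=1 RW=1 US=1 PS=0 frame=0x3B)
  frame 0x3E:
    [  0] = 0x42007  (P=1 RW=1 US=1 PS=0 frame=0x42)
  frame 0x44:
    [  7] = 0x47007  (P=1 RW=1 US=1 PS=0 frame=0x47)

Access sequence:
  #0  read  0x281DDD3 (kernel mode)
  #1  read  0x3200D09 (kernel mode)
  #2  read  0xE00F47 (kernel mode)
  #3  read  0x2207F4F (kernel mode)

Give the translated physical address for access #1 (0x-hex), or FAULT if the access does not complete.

Per-access translation:
#0 VA=0x281DDD3 (r,kernel):
  lvl0: tbl 0x37, slot 20 ⇒ 0x3A007 (P1/RW1/US1/PS0)
  lvl1: tbl 0x3A, slot 29 ⇒ 0x3B007 (P1/RW1/US1/PS0)
  → PA=0x3BDD3  (2 entries read)
#1 VA=0x3200D09 (r,kernel):
  lvl0: tbl 0x37, slot 25 ⇒ 0x20004 (P0/RW0/US1/PS0)
  → PAGE_NOT_PRESENT  (1 entries read)
#2 VA=0xE00F47 (r,kernel):
  lvl0: tbl 0x37, slot 7 ⇒ 0x3E007 (P1/RW1/US1/PS0)
  lvl1: tbl 0x3E, slot 0 ⇒ 0x42007 (P1/RW1/US1/PS0)
  → PA=0x42F47  (2 entries read)
#3 VA=0x2207F4F (r,kernel):
  lvl0: tbl 0x37, slot 17 ⇒ 0x44007 (P1/RW1/US1/PS0)
  lvl1: tbl 0x44, slot 7 ⇒ 0x47007 (P1/RW1/US1/PS0)
  → PA=0x47F4F  (2 entries read)

Access #1 PA: FAULT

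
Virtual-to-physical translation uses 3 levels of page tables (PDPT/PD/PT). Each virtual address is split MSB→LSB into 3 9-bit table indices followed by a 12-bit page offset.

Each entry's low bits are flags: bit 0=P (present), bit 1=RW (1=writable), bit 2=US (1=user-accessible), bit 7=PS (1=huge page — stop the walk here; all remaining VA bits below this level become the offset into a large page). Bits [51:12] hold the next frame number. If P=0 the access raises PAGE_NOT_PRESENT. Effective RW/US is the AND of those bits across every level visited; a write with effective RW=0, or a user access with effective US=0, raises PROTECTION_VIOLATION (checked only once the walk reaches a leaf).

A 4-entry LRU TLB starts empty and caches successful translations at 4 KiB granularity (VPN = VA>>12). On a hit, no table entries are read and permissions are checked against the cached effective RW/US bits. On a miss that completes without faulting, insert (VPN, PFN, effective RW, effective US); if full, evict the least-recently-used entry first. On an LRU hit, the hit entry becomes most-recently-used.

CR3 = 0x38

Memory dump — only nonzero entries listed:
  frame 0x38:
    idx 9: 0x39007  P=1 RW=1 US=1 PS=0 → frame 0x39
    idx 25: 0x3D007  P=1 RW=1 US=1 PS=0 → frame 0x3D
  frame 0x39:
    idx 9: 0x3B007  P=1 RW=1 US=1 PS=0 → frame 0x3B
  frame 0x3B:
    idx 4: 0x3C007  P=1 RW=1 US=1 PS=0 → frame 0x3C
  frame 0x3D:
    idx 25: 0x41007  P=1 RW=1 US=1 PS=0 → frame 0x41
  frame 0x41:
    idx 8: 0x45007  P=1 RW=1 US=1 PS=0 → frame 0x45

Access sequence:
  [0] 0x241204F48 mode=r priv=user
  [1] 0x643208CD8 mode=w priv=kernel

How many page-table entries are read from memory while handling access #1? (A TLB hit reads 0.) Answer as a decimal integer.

Walk each access:
#0 VA=0x241204F48 (r,user):
  lvl0: tbl 0x38, slot 9 ⇒ 0x39007 (P1/RW1/US1/PS0)
  lvl1: tbl 0x39, slot 9 ⇒ 0x3B007 (P1/RW1/US1/PS0)
  lvl2: tbl 0x3B, slot 4 ⇒ 0x3C007 (P1/RW1/US1/PS0)
  ⇒ phys 0x3CF48  [3 reads]
#1 VA=0x643208CD8 (w,kernel):
  lvl0: tbl 0x38, slot 25 ⇒ 0x3D007 (P1/RW1/US1/PS0)
  lvl1: tbl 0x3D, slot 25 ⇒ 0x41007 (P1/RW1/US1/PS0)
  lvl2: tbl 0x41, slot 8 ⇒ 0x45007 (P1/RW1/US1/PS0)
  ⇒ phys 0x45CD8  [3 reads]

Entries read for #1: 3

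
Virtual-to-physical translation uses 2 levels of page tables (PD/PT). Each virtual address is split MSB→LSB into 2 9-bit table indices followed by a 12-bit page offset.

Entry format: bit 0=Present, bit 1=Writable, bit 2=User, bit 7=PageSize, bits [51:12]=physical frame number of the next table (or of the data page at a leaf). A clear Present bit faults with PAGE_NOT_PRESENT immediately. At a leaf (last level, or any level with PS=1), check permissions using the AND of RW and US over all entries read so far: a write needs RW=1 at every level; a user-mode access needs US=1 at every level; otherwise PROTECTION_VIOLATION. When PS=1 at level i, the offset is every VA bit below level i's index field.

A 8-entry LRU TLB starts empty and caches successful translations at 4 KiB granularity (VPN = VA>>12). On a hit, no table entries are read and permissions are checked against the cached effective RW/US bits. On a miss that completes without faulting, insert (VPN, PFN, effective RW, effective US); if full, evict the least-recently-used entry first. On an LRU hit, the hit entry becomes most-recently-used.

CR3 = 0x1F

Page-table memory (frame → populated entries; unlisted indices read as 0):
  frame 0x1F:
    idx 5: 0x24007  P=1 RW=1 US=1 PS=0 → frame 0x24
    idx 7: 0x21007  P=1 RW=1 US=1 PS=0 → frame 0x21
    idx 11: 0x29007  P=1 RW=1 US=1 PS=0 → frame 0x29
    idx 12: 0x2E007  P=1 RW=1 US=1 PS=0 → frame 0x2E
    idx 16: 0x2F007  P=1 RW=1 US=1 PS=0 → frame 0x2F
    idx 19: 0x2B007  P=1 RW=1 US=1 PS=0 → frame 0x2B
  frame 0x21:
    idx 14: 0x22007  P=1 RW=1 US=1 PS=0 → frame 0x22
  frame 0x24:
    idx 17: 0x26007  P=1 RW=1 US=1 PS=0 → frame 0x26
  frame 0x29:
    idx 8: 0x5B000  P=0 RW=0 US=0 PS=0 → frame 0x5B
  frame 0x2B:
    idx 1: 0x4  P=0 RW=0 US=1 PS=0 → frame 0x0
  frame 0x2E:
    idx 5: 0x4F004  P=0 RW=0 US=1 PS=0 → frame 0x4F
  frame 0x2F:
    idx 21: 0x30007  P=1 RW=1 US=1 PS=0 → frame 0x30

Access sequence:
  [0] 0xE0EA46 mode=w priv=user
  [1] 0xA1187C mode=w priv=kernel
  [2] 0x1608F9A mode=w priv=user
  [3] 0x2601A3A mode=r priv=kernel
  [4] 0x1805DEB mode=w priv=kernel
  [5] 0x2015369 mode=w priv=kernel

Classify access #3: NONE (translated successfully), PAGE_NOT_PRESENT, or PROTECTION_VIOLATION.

Walk each access:
#0 VA=0xE0EA46 (w,user):
  L0 @0x1F[7] → 0x21007  P=1,RW=1,US=1,PS=0
  L1 @0x21[14] → 0x22007  P=1,RW=1,US=1,PS=0
  → PA=0x22A46  (2 entries read)
#1 VA=0xA1187C (w,kernel):
  L0 @0x1F[5] → 0x24007  P=1,RW=1,US=1,PS=0
  L1 @0x24[17] → 0x26007  P=1,RW=1,US=1,PS=0
  → PA=0x2687C  (2 entries read)
#2 VA=0x1608F9A (w,user):
  L0 @0x1F[11] → 0x29007  P=1,RW=1,US=1,PS=0
  L1 @0x29[8] → 0x5B000  P=0,RW=0,US=0,PS=0
  ✗ PAGE_NOT_PRESENT  [2 reads]
#3 VA=0x2601A3A (r,kernel):
  L0 @0x1F[19] → 0x2B007  P=1,RW=1,US=1,PS=0
  L1 @0x2B[1] → 0x4  P=0,RW=0,US=1,PS=0
  ✗ PAGE_NOT_PRESENT  [2 reads]
#4 VA=0x1805DEB (w,kernel):
  L0 @0x1F[12] → 0x2E007  P=1,RW=1,US=1,PS=0
  L1 @0x2E[5] → 0x4F004  P=0,RW=0,US=1,PS=0
  ✗ PAGE_NOT_PRESENT  [2 reads]
#5 VA=0x2015369 (w,kernel):
  L0 @0x1F[16] → 0x2F007  P=1,RW=1,US=1,PS=0
  L1 @0x2F[21] → 0x30007  P=1,RW=1,US=1,PS=0
  → PA=0x30369  (2 entries read)

Access #3 fault: PAGE_NOT_PRESENT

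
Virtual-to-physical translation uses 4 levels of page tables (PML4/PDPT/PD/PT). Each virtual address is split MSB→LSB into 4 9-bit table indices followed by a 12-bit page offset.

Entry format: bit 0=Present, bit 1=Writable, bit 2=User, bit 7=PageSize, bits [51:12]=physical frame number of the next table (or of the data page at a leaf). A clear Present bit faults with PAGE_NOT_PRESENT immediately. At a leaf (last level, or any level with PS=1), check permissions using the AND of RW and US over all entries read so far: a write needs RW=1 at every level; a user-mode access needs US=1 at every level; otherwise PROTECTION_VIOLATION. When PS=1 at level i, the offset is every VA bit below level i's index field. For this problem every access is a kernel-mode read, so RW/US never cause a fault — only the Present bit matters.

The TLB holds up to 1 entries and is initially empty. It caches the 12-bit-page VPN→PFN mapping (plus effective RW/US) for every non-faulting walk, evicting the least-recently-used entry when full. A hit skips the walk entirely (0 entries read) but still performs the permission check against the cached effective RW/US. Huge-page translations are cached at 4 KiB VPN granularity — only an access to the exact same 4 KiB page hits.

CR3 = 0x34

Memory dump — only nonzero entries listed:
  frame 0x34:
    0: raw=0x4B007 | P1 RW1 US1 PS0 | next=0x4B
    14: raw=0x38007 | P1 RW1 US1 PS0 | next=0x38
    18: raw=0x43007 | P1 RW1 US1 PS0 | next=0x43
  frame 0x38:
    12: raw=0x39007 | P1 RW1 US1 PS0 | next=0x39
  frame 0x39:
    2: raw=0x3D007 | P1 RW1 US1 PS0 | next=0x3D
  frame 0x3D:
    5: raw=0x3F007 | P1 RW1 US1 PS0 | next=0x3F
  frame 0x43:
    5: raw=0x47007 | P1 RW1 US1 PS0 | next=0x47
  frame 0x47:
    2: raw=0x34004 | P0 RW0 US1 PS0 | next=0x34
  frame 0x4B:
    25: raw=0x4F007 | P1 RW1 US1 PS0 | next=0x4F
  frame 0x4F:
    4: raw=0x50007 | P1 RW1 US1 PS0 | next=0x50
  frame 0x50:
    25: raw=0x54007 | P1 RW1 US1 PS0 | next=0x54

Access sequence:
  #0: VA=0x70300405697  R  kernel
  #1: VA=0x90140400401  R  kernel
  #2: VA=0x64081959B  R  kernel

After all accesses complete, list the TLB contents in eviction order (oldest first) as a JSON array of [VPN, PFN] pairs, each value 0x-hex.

Per-access translation:
#0 VA=0x70300405697 (r,kernel):
  L0: frame=0x34 idx=14 entry=0x38007 [P=1 RW=1 US=1 PS=0]
  L1: frame=0x38 idx=12 entry=0x39007 [P=1 RW=1 US=1 PS=0]
  L2: frame=0x39 idx=2 entry=0x3D007 [P=1 RW=1 US=1 PS=0]
  L3: frame=0x3D idx=5 entry=0x3F007 [P=1 RW=1 US=1 PS=0]
  ✓ 0x3F697  — 4 lookups
#1 VA=0x90140400401 (r,kernel):
  L0: frame=0x34 idx=18 entry=0x43007 [P=1 RW=1 US=1 PS=0]
  L1: frame=0x43 idx=5 entry=0x47007 [P=1 RW=1 US=1 PS=0]
  L2: frame=0x47 idx=2 entry=0x34004 [P=0 RW=0 US=1 PS=0]
  → PAGE_NOT_PRESENT  (3 entries read)
#2 VA=0x64081959B (r,kernel):
  L0: frame=0x34 idx=0 entry=0x4B007 [P=1 RW=1 US=1 PS=0]
  L1: frame=0x4B idx=25 entry=0x4F007 [P=1 RW=1 US=1 PS=0]
  L2: frame=0x4F idx=4 entry=0x50007 [P=1 RW=1 US=1 PS=0]
  L3: frame=0x50 idx=25 entry=0x54007 [P=1 RW=1 US=1 PS=0]
  ✓ 0x5459B  — 4 lookups

TLB: [["0x640819", "0x54"]]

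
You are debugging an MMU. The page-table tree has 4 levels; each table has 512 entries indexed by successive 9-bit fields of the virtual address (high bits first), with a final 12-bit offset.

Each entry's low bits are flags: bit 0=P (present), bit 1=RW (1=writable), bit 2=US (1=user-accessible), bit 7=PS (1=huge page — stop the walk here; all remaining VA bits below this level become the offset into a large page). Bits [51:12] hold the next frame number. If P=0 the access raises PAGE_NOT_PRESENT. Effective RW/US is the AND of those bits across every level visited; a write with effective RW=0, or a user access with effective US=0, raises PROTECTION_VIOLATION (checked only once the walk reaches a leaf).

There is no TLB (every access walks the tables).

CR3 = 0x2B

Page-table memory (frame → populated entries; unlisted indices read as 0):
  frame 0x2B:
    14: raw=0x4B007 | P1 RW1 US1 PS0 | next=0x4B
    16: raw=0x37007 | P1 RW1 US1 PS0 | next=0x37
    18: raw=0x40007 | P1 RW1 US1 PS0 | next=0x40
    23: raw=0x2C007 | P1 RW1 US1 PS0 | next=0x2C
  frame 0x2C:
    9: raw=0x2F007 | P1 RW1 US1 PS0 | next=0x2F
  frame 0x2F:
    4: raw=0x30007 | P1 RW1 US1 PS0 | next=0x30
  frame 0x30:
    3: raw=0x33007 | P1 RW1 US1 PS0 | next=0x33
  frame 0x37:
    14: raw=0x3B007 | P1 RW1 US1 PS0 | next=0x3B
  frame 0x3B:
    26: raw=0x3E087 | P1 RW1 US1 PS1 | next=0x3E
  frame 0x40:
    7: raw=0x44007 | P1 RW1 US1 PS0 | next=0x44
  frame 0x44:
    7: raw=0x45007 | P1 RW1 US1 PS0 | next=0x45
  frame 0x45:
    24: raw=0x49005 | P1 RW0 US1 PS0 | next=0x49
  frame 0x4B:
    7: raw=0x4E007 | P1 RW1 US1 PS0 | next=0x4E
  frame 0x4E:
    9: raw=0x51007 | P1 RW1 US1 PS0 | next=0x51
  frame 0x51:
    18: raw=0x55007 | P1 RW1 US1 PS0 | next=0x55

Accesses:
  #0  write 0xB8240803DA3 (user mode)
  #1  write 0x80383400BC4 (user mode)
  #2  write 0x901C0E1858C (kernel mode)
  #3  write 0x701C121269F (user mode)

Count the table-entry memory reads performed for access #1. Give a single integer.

Per-access translation:
#0 VA=0xB8240803DA3 (w,user):
  lvl0: tbl 0x2B, slot 23 ⇒ 0x2C007 (P1/RW1/US1/PS0)
  lvl1: tbl 0x2C, slot 9 ⇒ 0x2F007 (P1/RW1/US1/PS0)
  lvl2: tbl 0x2F, slot 4 ⇒ 0x30007 (P1/RW1/US1/PS0)
  lvl3: tbl 0x30, slot 3 ⇒ 0x33007 (P1/RW1/US1/PS0)
  ⇒ phys 0x33DA3  [4 reads]
#1 VA=0x80383400BC4 (w,user):
  lvl0: tbl 0x2B, slot 16 ⇒ 0x37007 (P1/RW1/US1/PS0)
  lvl1: tbl 0x37, slot 14 ⇒ 0x3B007 (P1/RW1/US1/PS0)
  lvl2: tbl 0x3B, slot 26 ⇒ 0x3E087 (P1/RW1/US1/PS1)
  ⇒ phys 0x3EBC4 (huge @L2)  [3 reads]
#2 VA=0x901C0E1858C (w,kernel):
  lvl0: tbl 0x2B, slot 18 ⇒ 0x40007 (P1/RW1/US1/PS0)
  lvl1: tbl 0x40, slot 7 ⇒ 0x44007 (P1/RW1/US1/PS0)
  lvl2: tbl 0x44, slot 7 ⇒ 0x45007 (P1/RW1/US1/PS0)
  lvl3: tbl 0x45, slot 24 ⇒ 0x49005 (P1/RW0/US1/PS0)
  → PROTECTION_VIOLATION  (4 entries read)
#3 VA=0x701C121269F (w,user):
  lvl0: tbl 0x2B, slot 14 ⇒ 0x4B007 (P1/RW1/US1/PS0)
  lvl1: tbl 0x4B, slot 7 ⇒ 0x4E007 (P1/RW1/US1/PS0)
  lvl2: tbl 0x4E, slot 9 ⇒ 0x51007 (P1/RW1/US1/PS0)
  lvl3: tbl 0x51, slot 18 ⇒ 0x55007 (P1/RW1/US1/PS0)
  ⇒ phys 0x5569F  [4 reads]

Entries read for #1: 3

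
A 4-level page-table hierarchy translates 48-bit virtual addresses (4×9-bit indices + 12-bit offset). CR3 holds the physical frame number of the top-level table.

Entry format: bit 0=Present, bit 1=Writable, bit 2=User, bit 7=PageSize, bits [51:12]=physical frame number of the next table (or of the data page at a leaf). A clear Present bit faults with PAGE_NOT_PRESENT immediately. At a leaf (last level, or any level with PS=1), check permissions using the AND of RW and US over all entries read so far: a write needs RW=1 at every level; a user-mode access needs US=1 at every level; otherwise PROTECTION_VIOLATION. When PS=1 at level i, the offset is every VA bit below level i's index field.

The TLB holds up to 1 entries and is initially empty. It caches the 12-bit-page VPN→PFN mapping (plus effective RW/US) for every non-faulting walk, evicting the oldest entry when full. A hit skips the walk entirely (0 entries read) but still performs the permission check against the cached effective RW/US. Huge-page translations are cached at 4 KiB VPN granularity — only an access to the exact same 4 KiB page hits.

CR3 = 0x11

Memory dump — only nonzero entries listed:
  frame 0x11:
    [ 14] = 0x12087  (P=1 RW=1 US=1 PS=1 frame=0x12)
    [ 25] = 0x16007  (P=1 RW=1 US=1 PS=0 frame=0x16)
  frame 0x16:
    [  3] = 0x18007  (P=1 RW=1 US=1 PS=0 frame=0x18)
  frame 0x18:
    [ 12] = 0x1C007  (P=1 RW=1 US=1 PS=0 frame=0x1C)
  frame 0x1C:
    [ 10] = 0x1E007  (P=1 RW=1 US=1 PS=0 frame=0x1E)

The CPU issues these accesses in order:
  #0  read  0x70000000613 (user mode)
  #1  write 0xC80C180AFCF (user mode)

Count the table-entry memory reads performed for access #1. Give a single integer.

Walk each access:
#0 VA=0x70000000613 (r,user):
  lvl0: tbl 0x11, slot 14 ⇒ 0x12087 (P1/RW1/US1/PS1)
  → PA=0x12613 (huge @L0)  (1 entries read)
#1 VA=0xC80C180AFCF (w,user):
  lvl0: tbl 0x11, slot 25 ⇒ 0x16007 (P1/RW1/US1/PS0)
  lvl1: tbl 0x16, slot 3 ⇒ 0x18007 (P1/RW1/US1/PS0)
  lvl2: tbl 0x18, slot 12 ⇒ 0x1C007 (P1/RW1/US1/PS0)
  lvl3: tbl 0x1C, slot 10 ⇒ 0x1E007 (P1/RW1/US1/PS0)
  → PA=0x1EFCF  (4 entries read)

Entries read for #1: 4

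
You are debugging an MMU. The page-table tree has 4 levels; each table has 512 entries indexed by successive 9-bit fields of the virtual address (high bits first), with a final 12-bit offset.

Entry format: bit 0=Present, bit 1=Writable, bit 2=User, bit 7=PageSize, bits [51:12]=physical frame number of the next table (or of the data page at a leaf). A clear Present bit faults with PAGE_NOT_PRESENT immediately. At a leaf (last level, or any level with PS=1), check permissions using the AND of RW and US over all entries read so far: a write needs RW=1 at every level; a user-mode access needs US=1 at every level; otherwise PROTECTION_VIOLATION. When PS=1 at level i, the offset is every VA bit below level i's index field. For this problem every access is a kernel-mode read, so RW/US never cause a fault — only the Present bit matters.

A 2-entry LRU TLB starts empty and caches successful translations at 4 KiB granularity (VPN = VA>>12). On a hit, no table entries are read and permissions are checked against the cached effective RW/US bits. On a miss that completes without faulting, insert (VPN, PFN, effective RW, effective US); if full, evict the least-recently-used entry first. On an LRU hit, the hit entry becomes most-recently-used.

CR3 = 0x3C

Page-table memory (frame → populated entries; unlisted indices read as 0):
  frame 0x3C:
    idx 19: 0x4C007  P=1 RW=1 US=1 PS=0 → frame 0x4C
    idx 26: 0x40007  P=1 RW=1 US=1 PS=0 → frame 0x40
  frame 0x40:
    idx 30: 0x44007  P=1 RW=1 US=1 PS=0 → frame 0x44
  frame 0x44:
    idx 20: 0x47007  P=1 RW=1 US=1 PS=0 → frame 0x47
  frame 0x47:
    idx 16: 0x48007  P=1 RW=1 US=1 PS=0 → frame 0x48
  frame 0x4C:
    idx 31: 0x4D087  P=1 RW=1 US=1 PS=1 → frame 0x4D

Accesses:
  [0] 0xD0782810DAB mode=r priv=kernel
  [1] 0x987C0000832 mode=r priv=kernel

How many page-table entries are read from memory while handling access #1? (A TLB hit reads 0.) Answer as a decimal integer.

Trace:
#0 VA=0xD0782810DAB (r,kernel):
  L0 @0x3C[26] → 0x40007  P=1,RW=1,US=1,PS=0
  L1 @0x40[30] → 0x44007  P=1,RW=1,US=1,PS=0
  L2 @0x44[20] → 0x47007  P=1,RW=1,US=1,PS=0
  L3 @0x47[16] → 0x48007  P=1,RW=1,US=1,PS=0
  ✓ 0x48DAB  — 4 lookups
#1 VA=0x987C0000832 (r,kernel):
  L0 @0x3C[19] → 0x4C007  P=1,RW=1,US=1,PS=0
  L1 @0x4C[31] → 0x4D087  P=1,RW=1,US=1,PS=1
  ✓ 0x4D832 (huge @L1)  — 2 lookups

Entries read for #1: 2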